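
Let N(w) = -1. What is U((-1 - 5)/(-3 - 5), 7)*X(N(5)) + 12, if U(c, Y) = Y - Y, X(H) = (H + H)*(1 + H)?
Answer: 12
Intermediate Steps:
X(H) = 2*H*(1 + H) (X(H) = (2*H)*(1 + H) = 2*H*(1 + H))
U(c, Y) = 0
U((-1 - 5)/(-3 - 5), 7)*X(N(5)) + 12 = 0*(2*(-1)*(1 - 1)) + 12 = 0*(2*(-1)*0) + 12 = 0*0 + 12 = 0 + 12 = 12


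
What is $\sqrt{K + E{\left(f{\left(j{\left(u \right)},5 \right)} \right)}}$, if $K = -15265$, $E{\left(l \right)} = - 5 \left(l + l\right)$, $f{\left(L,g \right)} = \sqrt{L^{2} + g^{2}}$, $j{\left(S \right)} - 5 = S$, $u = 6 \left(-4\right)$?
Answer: $\sqrt{-15265 - 10 \sqrt{386}} \approx 124.34 i$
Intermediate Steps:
$u = -24$
$j{\left(S \right)} = 5 + S$
$E{\left(l \right)} = - 10 l$ ($E{\left(l \right)} = - 5 \cdot 2 l = - 10 l$)
$\sqrt{K + E{\left(f{\left(j{\left(u \right)},5 \right)} \right)}} = \sqrt{-15265 - 10 \sqrt{\left(5 - 24\right)^{2} + 5^{2}}} = \sqrt{-15265 - 10 \sqrt{\left(-19\right)^{2} + 25}} = \sqrt{-15265 - 10 \sqrt{361 + 25}} = \sqrt{-15265 - 10 \sqrt{386}}$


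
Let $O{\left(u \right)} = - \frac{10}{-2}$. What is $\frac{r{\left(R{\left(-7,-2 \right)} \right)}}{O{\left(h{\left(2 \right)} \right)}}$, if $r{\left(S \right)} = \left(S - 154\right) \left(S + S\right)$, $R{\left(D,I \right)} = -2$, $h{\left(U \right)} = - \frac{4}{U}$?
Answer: $\frac{624}{5} \approx 124.8$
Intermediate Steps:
$O{\left(u \right)} = 5$ ($O{\left(u \right)} = \left(-10\right) \left(- \frac{1}{2}\right) = 5$)
$r{\left(S \right)} = 2 S \left(-154 + S\right)$ ($r{\left(S \right)} = \left(-154 + S\right) 2 S = 2 S \left(-154 + S\right)$)
$\frac{r{\left(R{\left(-7,-2 \right)} \right)}}{O{\left(h{\left(2 \right)} \right)}} = \frac{2 \left(-2\right) \left(-154 - 2\right)}{5} = 2 \left(-2\right) \left(-156\right) \frac{1}{5} = 624 \cdot \frac{1}{5} = \frac{624}{5}$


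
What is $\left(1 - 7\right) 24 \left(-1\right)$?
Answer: $144$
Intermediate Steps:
$\left(1 - 7\right) 24 \left(-1\right) = \left(-6\right) 24 \left(-1\right) = \left(-144\right) \left(-1\right) = 144$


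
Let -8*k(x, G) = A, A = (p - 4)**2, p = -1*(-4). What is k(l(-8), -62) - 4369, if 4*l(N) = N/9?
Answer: -4369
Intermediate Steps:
l(N) = N/36 (l(N) = (N/9)/4 = N/36)
p = 4
A = 0 (A = (4 - 4)**2 = 0**2 = 0)
k(x, G) = 0 (k(x, G) = -1/8*0 = 0)
k(l(-8), -62) - 4369 = 0 - 4369 = -4369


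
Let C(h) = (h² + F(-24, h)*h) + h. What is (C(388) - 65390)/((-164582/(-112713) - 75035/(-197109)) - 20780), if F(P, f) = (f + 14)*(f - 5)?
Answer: -443034143819719650/153874366255289 ≈ -2879.2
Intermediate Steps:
F(P, f) = (-5 + f)*(14 + f) (F(P, f) = (14 + f)*(-5 + f) = (-5 + f)*(14 + f))
C(h) = h + h² + h*(-70 + h² + 9*h) (C(h) = (h² + (-70 + h² + 9*h)*h) + h = (h² + h*(-70 + h² + 9*h)) + h = h + h² + h*(-70 + h² + 9*h))
(C(388) - 65390)/((-164582/(-112713) - 75035/(-197109)) - 20780) = (388*(-69 + 388² + 10*388) - 65390)/((-164582/(-112713) - 75035/(-197109)) - 20780) = (388*(-69 + 150544 + 3880) - 65390)/((-164582*(-1/112713) - 75035*(-1/197109)) - 20780) = (388*154355 - 65390)/((164582/112713 + 75035/197109) - 20780) = (59889740 - 65390)/(13632671131/7405582239 - 20780) = 59824350/(-153874366255289/7405582239) = 59824350*(-7405582239/153874366255289) = -443034143819719650/153874366255289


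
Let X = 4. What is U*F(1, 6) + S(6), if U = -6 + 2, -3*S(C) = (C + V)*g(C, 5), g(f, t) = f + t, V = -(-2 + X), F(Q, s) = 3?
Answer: -80/3 ≈ -26.667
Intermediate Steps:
V = -2 (V = -(-2 + 4) = -1*2 = -2)
S(C) = -(-2 + C)*(5 + C)/3 (S(C) = -(C - 2)*(C + 5)/3 = -(-2 + C)*(5 + C)/3)
U = -4
U*F(1, 6) + S(6) = -4*3 - (-2 + 6)*(5 + 6)/3 = -12 - ⅓*4*11 = -12 - 44/3 = -80/3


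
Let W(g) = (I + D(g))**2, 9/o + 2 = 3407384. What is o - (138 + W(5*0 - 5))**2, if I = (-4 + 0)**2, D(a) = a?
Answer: -25396732437/378598 ≈ -67081.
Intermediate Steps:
o = 1/378598 (o = 9/(-2 + 3407384) = 9/3407382 = 9*(1/3407382) = 1/378598 ≈ 2.6413e-6)
I = 16 (I = (-4)**2 = 16)
W(g) = (16 + g)**2
o - (138 + W(5*0 - 5))**2 = 1/378598 - (138 + (16 + (5*0 - 5))**2)**2 = 1/378598 - (138 + (16 + (0 - 5))**2)**2 = 1/378598 - (138 + (16 - 5)**2)**2 = 1/378598 - (138 + 11**2)**2 = 1/378598 - (138 + 121)**2 = 1/378598 - 1*259**2 = 1/378598 - 1*67081 = 1/378598 - 67081 = -25396732437/378598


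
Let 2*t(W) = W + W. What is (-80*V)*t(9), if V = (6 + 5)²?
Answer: -87120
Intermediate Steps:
t(W) = W (t(W) = (W + W)/2 = (2*W)/2 = W)
V = 121 (V = 11² = 121)
(-80*V)*t(9) = -80*121*9 = -9680*9 = -87120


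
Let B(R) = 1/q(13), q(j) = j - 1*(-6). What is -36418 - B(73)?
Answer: -691943/19 ≈ -36418.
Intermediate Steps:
q(j) = 6 + j (q(j) = j + 6 = 6 + j)
B(R) = 1/19 (B(R) = 1/(6 + 13) = 1/19)
-36418 - B(73) = -36418 - 1*1/19 = -36418 - 1/19 = -691943/19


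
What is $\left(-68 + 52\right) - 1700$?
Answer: $-1716$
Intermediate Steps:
$\left(-68 + 52\right) - 1700 = -16 - 1700 = -1716$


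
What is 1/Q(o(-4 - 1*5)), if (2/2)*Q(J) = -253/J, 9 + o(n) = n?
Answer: 18/253 ≈ 0.071146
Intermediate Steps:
o(n) = -9 + n
Q(J) = -253/J
1/Q(o(-4 - 1*5)) = 1/(-253/(-9 + (-4 - 1*5))) = 1/(-253/(-9 + (-4 - 5))) = 1/(-253/(-9 - 9)) = 1/(-253/(-18)) = 1/(-253*(-1/18)) = 1/(253/18) = 18/253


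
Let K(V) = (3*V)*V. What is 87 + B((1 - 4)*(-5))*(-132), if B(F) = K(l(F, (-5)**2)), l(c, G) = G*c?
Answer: -55687413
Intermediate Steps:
K(V) = 3*V**2
B(F) = 1875*F**2 (B(F) = 3*((-5)**2*F)**2 = 3*(25*F)**2 = 3*(625*F**2) = 1875*F**2)
87 + B((1 - 4)*(-5))*(-132) = 87 + (1875*((1 - 4)*(-5))**2)*(-132) = 87 + (1875*(-3*(-5))**2)*(-132) = 87 + (1875*15**2)*(-132) = 87 + (1875*225)*(-132) = 87 + 421875*(-132) = 87 - 55687500 = -55687413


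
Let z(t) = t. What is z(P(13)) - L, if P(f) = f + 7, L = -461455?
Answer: 461475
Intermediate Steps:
P(f) = 7 + f
z(P(13)) - L = (7 + 13) - 1*(-461455) = 20 + 461455 = 461475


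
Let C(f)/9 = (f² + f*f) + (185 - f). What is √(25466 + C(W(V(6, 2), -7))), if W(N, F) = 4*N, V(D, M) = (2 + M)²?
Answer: 17*√347 ≈ 316.67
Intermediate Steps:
C(f) = 1665 - 9*f + 18*f² (C(f) = 9*((f² + f*f) + (185 - f)) = 9*((f² + f²) + (185 - f)) = 9*(2*f² + (185 - f)) = 9*(185 - f + 2*f²) = 1665 - 9*f + 18*f²)
√(25466 + C(W(V(6, 2), -7))) = √(25466 + (1665 - 36*(2 + 2)² + 18*(4*(2 + 2)²)²)) = √(25466 + (1665 - 36*4² + 18*(4*4²)²)) = √(25466 + (1665 - 36*16 + 18*(4*16)²)) = √(25466 + (1665 - 9*64 + 18*64²)) = √(25466 + (1665 - 576 + 18*4096)) = √(25466 + (1665 - 576 + 73728)) = √(25466 + 74817) = √100283 = 17*√347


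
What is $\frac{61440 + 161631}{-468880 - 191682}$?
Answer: $- \frac{223071}{660562} \approx -0.3377$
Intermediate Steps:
$\frac{61440 + 161631}{-468880 - 191682} = \frac{223071}{-660562} = 223071 \left(- \frac{1}{660562}\right) = - \frac{223071}{660562}$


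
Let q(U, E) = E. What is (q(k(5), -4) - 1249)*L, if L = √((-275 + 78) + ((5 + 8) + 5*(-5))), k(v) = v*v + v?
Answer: -1253*I*√209 ≈ -18114.0*I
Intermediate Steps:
k(v) = v + v² (k(v) = v² + v = v + v²)
L = I*√209 (L = √(-197 + (13 - 25)) = √(-197 - 12) = √(-209) = I*√209 ≈ 14.457*I)
(q(k(5), -4) - 1249)*L = (-4 - 1249)*(I*√209) = -1253*I*√209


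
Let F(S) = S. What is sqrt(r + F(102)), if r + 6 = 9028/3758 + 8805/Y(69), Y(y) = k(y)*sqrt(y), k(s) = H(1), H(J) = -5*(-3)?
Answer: sqrt(1654082531262 + 143001552423*sqrt(69))/129651 ≈ 13.003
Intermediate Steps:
H(J) = 15
k(s) = 15
Y(y) = 15*sqrt(y)
r = -6760/1879 + 587*sqrt(69)/69 (r = -6 + (9028/3758 + 8805/((15*sqrt(69)))) = -6 + (9028*(1/3758) + 8805*(sqrt(69)/1035)) = -6 + (4514/1879 + 587*sqrt(69)/69) = -6760/1879 + 587*sqrt(69)/69 ≈ 67.069)
sqrt(r + F(102)) = sqrt((-6760/1879 + 587*sqrt(69)/69) + 102) = sqrt(184898/1879 + 587*sqrt(69)/69)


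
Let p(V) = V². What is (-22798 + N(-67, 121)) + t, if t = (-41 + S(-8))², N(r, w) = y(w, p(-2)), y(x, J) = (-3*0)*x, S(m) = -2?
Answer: -20949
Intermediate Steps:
y(x, J) = 0 (y(x, J) = 0*x = 0)
N(r, w) = 0
t = 1849 (t = (-41 - 2)² = (-43)² = 1849)
(-22798 + N(-67, 121)) + t = (-22798 + 0) + 1849 = -22798 + 1849 = -20949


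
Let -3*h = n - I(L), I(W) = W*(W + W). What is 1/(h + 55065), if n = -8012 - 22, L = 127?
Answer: 3/205487 ≈ 1.4599e-5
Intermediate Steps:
I(W) = 2*W² (I(W) = W*(2*W) = 2*W²)
n = -8034
h = 40292/3 (h = -(-8034 - 2*127²)/3 = -(-8034 - 2*16129)/3 = -(-8034 - 1*32258)/3 = -(-8034 - 32258)/3 = -⅓*(-40292) = 40292/3 ≈ 13431.)
1/(h + 55065) = 1/(40292/3 + 55065) = 1/(205487/3) = 3/205487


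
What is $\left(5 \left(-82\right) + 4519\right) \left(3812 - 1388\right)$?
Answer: $9960216$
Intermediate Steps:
$\left(5 \left(-82\right) + 4519\right) \left(3812 - 1388\right) = \left(-410 + 4519\right) 2424 = 4109 \cdot 2424 = 9960216$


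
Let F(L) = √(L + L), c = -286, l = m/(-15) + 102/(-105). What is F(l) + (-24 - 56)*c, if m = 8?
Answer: 22880 + 2*I*√8295/105 ≈ 22880.0 + 1.7348*I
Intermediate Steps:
l = -158/105 (l = 8/(-15) + 102/(-105) = 8*(-1/15) + 102*(-1/105) = -8/15 - 34/35 = -158/105 ≈ -1.5048)
F(L) = √2*√L (F(L) = √(2*L) = √2*√L)
F(l) + (-24 - 56)*c = √2*√(-158/105) + (-24 - 56)*(-286) = √2*(I*√16590/105) - 80*(-286) = 2*I*√8295/105 + 22880 = 22880 + 2*I*√8295/105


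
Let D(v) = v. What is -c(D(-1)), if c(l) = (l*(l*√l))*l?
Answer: I ≈ 1.0*I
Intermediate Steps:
c(l) = l^(7/2) (c(l) = (l*l^(3/2))*l = l^(5/2)*l = l^(7/2))
-c(D(-1)) = -(-1)^(7/2) = -(-1)*I = I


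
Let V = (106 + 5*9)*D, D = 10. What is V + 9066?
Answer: 10576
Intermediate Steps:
V = 1510 (V = (106 + 5*9)*10 = (106 + 45)*10 = 151*10 = 1510)
V + 9066 = 1510 + 9066 = 10576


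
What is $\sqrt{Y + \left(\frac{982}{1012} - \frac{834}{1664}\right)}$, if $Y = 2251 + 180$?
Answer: $\frac{\sqrt{1683357992459}}{26312} \approx 49.31$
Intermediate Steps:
$Y = 2431$
$\sqrt{Y + \left(\frac{982}{1012} - \frac{834}{1664}\right)} = \sqrt{2431 + \left(\frac{982}{1012} - \frac{834}{1664}\right)} = \sqrt{2431 + \left(982 \cdot \frac{1}{1012} - \frac{417}{832}\right)} = \sqrt{2431 + \left(\frac{491}{506} - \frac{417}{832}\right)} = \sqrt{2431 + \frac{98755}{210496}} = \sqrt{\frac{511814531}{210496}} = \frac{\sqrt{1683357992459}}{26312}$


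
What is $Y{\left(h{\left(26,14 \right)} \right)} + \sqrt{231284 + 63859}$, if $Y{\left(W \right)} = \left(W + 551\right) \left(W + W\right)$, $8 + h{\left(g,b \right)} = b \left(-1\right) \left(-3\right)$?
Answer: $39780 + \sqrt{295143} \approx 40323.0$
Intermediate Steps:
$h{\left(g,b \right)} = -8 + 3 b$ ($h{\left(g,b \right)} = -8 + b \left(-1\right) \left(-3\right) = -8 + - b \left(-3\right) = -8 + 3 b$)
$Y{\left(W \right)} = 2 W \left(551 + W\right)$ ($Y{\left(W \right)} = \left(551 + W\right) 2 W = 2 W \left(551 + W\right)$)
$Y{\left(h{\left(26,14 \right)} \right)} + \sqrt{231284 + 63859} = 2 \left(-8 + 3 \cdot 14\right) \left(551 + \left(-8 + 3 \cdot 14\right)\right) + \sqrt{231284 + 63859} = 2 \left(-8 + 42\right) \left(551 + \left(-8 + 42\right)\right) + \sqrt{295143} = 2 \cdot 34 \left(551 + 34\right) + \sqrt{295143} = 2 \cdot 34 \cdot 585 + \sqrt{295143} = 39780 + \sqrt{295143}$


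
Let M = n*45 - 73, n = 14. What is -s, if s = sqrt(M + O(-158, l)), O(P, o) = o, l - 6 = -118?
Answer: -sqrt(445) ≈ -21.095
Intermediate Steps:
l = -112 (l = 6 - 118 = -112)
M = 557 (M = 14*45 - 73 = 630 - 73 = 557)
s = sqrt(445) (s = sqrt(557 - 112) = sqrt(445) ≈ 21.095)
-s = -sqrt(445)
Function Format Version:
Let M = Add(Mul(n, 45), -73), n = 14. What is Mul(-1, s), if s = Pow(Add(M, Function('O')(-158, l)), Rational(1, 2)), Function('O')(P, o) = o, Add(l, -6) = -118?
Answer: Mul(-1, Pow(445, Rational(1, 2))) ≈ -21.095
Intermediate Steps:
l = -112 (l = Add(6, -118) = -112)
M = 557 (M = Add(Mul(14, 45), -73) = Add(630, -73) = 557)
s = Pow(445, Rational(1, 2)) (s = Pow(Add(557, -112), Rational(1, 2)) = Pow(445, Rational(1, 2)) ≈ 21.095)
Mul(-1, s) = Mul(-1, Pow(445, Rational(1, 2)))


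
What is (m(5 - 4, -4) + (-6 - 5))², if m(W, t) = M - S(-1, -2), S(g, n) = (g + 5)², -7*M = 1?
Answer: 36100/49 ≈ 736.73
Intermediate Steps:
M = -⅐ (M = -⅐*1 = -⅐ ≈ -0.14286)
S(g, n) = (5 + g)²
m(W, t) = -113/7 (m(W, t) = -⅐ - (5 - 1)² = -⅐ - 1*4² = -⅐ - 1*16 = -⅐ - 16 = -113/7)
(m(5 - 4, -4) + (-6 - 5))² = (-113/7 + (-6 - 5))² = (-113/7 - 11)² = (-190/7)² = 36100/49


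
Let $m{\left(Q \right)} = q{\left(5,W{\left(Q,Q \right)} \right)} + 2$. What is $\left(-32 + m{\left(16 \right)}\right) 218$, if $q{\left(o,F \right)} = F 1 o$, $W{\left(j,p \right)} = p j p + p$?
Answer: $4475540$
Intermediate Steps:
$W{\left(j,p \right)} = p + j p^{2}$ ($W{\left(j,p \right)} = j p p + p = j p^{2} + p = p + j p^{2}$)
$q{\left(o,F \right)} = F o$
$m{\left(Q \right)} = 2 + 5 Q \left(1 + Q^{2}\right)$ ($m{\left(Q \right)} = Q \left(1 + Q Q\right) 5 + 2 = Q \left(1 + Q^{2}\right) 5 + 2 = 5 Q \left(1 + Q^{2}\right) + 2 = 2 + 5 Q \left(1 + Q^{2}\right)$)
$\left(-32 + m{\left(16 \right)}\right) 218 = \left(-32 + \left(2 + 5 \cdot 16 \left(1 + 16^{2}\right)\right)\right) 218 = \left(-32 + \left(2 + 5 \cdot 16 \left(1 + 256\right)\right)\right) 218 = \left(-32 + \left(2 + 5 \cdot 16 \cdot 257\right)\right) 218 = \left(-32 + \left(2 + 20560\right)\right) 218 = \left(-32 + 20562\right) 218 = 20530 \cdot 218 = 4475540$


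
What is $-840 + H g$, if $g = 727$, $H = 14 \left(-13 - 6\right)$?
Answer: $-194222$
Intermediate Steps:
$H = -266$ ($H = 14 \left(-19\right) = -266$)
$-840 + H g = -840 - 193382 = -194222$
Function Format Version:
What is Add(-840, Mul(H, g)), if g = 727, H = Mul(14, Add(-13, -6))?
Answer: -194222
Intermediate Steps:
H = -266 (H = Mul(14, -19) = -266)
Add(-840, Mul(H, g)) = Add(-840, Mul(-266, 727)) = Add(-840, -193382) = -194222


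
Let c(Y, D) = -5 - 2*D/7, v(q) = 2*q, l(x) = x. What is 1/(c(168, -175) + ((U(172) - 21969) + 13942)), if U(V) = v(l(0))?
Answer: -1/7982 ≈ -0.00012528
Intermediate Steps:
U(V) = 0 (U(V) = 2*0 = 0)
c(Y, D) = -5 - 2*D/7
1/(c(168, -175) + ((U(172) - 21969) + 13942)) = 1/((-5 - 2/7*(-175)) + ((0 - 21969) + 13942)) = 1/((-5 + 50) + (-21969 + 13942)) = 1/(45 - 8027) = 1/(-7982) = -1/7982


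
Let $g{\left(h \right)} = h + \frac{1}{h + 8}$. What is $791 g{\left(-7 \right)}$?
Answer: $-4746$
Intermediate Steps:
$g{\left(h \right)} = h + \frac{1}{8 + h}$
$791 g{\left(-7 \right)} = 791 \frac{1 + \left(-7\right)^{2} + 8 \left(-7\right)}{8 - 7} = 791 \frac{1 + 49 - 56}{1} = 791 \cdot 1 \left(-6\right) = 791 \left(-6\right) = -4746$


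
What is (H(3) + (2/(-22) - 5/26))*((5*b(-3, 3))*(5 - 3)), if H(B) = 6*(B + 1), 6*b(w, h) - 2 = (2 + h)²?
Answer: 305235/286 ≈ 1067.3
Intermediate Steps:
b(w, h) = ⅓ + (2 + h)²/6
H(B) = 6 + 6*B (H(B) = 6*(1 + B) = 6 + 6*B)
(H(3) + (2/(-22) - 5/26))*((5*b(-3, 3))*(5 - 3)) = ((6 + 6*3) + (2/(-22) - 5/26))*((5*(⅓ + (2 + 3)²/6))*(5 - 3)) = ((6 + 18) + (2*(-1/22) - 5*1/26))*((5*(⅓ + (⅙)*5²))*2) = (24 + (-1/11 - 5/26))*((5*(⅓ + (⅙)*25))*2) = (24 - 81/286)*((5*(⅓ + 25/6))*2) = 6783*((5*(9/2))*2)/286 = 6783*((45/2)*2)/286 = (6783/286)*45 = 305235/286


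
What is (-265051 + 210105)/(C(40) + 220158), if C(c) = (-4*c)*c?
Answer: -27473/106879 ≈ -0.25705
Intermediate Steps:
C(c) = -4*c²
(-265051 + 210105)/(C(40) + 220158) = (-265051 + 210105)/(-4*40² + 220158) = -54946/(-4*1600 + 220158) = -54946/(-6400 + 220158) = -54946/213758 = -54946*1/213758 = -27473/106879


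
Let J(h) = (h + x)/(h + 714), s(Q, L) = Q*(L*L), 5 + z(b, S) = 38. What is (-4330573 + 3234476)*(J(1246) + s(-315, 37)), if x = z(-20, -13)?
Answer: 926442362090137/1960 ≈ 4.7267e+11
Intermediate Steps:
z(b, S) = 33 (z(b, S) = -5 + 38 = 33)
x = 33
s(Q, L) = Q*L**2
J(h) = (33 + h)/(714 + h) (J(h) = (h + 33)/(h + 714) = (33 + h)/(714 + h))
(-4330573 + 3234476)*(J(1246) + s(-315, 37)) = (-4330573 + 3234476)*((33 + 1246)/(714 + 1246) - 315*37**2) = -1096097*(1279/1960 - 315*1369) = -1096097*((1/1960)*1279 - 431235) = -1096097*(1279/1960 - 431235) = -1096097*(-845219321/1960) = 926442362090137/1960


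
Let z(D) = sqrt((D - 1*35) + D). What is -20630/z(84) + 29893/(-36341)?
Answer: -29893/36341 - 20630*sqrt(133)/133 ≈ -1789.7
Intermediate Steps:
z(D) = sqrt(-35 + 2*D) (z(D) = sqrt((D - 35) + D) = sqrt((-35 + D) + D) = sqrt(-35 + 2*D))
-20630/z(84) + 29893/(-36341) = -20630/sqrt(-35 + 2*84) + 29893/(-36341) = -20630/sqrt(-35 + 168) + 29893*(-1/36341) = -20630*sqrt(133)/133 - 29893/36341 = -29893/36341 - 20630*sqrt(133)/133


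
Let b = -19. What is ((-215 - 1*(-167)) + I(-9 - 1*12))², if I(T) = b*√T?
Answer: -5277 + 1824*I*√21 ≈ -5277.0 + 8358.6*I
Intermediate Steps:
I(T) = -19*√T
((-215 - 1*(-167)) + I(-9 - 1*12))² = ((-215 - 1*(-167)) - 19*√(-9 - 1*12))² = ((-215 + 167) - 19*√(-9 - 12))² = (-48 - 19*I*√21)²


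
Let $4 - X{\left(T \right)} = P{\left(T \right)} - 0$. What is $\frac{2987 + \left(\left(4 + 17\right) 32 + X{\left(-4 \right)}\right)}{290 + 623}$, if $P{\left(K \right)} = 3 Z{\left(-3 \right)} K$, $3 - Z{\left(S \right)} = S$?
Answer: $\frac{45}{11} \approx 4.0909$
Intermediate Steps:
$Z{\left(S \right)} = 3 - S$
$P{\left(K \right)} = 18 K$ ($P{\left(K \right)} = 3 \left(3 - -3\right) K = 3 \left(3 + 3\right) K = 3 \cdot 6 K = 18 K$)
$X{\left(T \right)} = 4 - 18 T$ ($X{\left(T \right)} = 4 - \left(18 T - 0\right) = 4 - \left(18 T + 0\right) = 4 - 18 T$)
$\frac{2987 + \left(\left(4 + 17\right) 32 + X{\left(-4 \right)}\right)}{290 + 623} = \frac{2987 + \left(\left(4 + 17\right) 32 + \left(4 - -72\right)\right)}{290 + 623} = \frac{2987 + \left(21 \cdot 32 + \left(4 + 72\right)\right)}{913} = \left(2987 + \left(672 + 76\right)\right) \frac{1}{913} = \left(2987 + 748\right) \frac{1}{913} = 3735 \cdot \frac{1}{913} = \frac{45}{11}$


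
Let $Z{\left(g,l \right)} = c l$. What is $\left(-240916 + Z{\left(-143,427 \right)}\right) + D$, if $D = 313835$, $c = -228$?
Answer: $-24437$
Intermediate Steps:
$Z{\left(g,l \right)} = - 228 l$
$\left(-240916 + Z{\left(-143,427 \right)}\right) + D = \left(-240916 - 97356\right) + 313835 = -338272 + 313835 = -24437$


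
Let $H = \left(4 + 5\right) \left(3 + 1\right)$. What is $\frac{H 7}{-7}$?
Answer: $-36$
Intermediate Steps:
$H = 36$ ($H = 9 \cdot 4 = 36$)
$\frac{H 7}{-7} = \frac{36 \cdot 7}{-7} = 252 \left(- \frac{1}{7}\right) = -36$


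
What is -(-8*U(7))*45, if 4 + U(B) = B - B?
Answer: -1440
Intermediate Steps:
U(B) = -4 (U(B) = -4 + (B - B) = -4 + 0 = -4)
-(-8*U(7))*45 = -(-8*(-4))*45 = -32*45 = -1*1440 = -1440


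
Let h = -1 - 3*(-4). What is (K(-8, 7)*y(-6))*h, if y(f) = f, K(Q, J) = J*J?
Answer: -3234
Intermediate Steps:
K(Q, J) = J²
h = 11 (h = -1 + 12 = 11)
(K(-8, 7)*y(-6))*h = (7²*(-6))*11 = (49*(-6))*11 = -294*11 = -3234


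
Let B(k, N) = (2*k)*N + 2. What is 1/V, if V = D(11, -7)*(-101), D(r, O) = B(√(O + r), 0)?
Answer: -1/202 ≈ -0.0049505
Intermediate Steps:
B(k, N) = 2 + 2*N*k (B(k, N) = 2*N*k + 2 = 2 + 2*N*k)
D(r, O) = 2 (D(r, O) = 2 + 2*0*√(O + r) = 2 + 0 = 2)
V = -202 (V = 2*(-101) = -202)
1/V = 1/(-202) = -1/202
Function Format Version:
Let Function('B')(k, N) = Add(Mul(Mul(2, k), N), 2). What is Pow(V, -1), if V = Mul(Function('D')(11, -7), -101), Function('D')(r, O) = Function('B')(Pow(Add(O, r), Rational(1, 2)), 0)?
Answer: Rational(-1, 202) ≈ -0.0049505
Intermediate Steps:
Function('B')(k, N) = Add(2, Mul(2, N, k)) (Function('B')(k, N) = Add(Mul(2, N, k), 2) = Add(2, Mul(2, N, k)))
Function('D')(r, O) = 2 (Function('D')(r, O) = Add(2, Mul(2, 0, Pow(Add(O, r), Rational(1, 2)))) = Add(2, 0) = 2)
V = -202 (V = Mul(2, -101) = -202)
Pow(V, -1) = Pow(-202, -1) = Rational(-1, 202)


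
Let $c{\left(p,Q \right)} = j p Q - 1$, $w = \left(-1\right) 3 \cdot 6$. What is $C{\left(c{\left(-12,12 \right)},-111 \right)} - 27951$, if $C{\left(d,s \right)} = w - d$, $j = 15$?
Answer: $-25808$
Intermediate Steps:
$w = -18$ ($w = \left(-3\right) 6 = -18$)
$c{\left(p,Q \right)} = -1 + 15 Q p$ ($c{\left(p,Q \right)} = 15 p Q - 1 = 15 Q p - 1 = -1 + 15 Q p$)
$C{\left(d,s \right)} = -18 - d$
$C{\left(c{\left(-12,12 \right)},-111 \right)} - 27951 = \left(-18 - \left(-1 + 15 \cdot 12 \left(-12\right)\right)\right) - 27951 = \left(-18 - \left(-1 - 2160\right)\right) - 27951 = \left(-18 - -2161\right) - 27951 = \left(-18 + 2161\right) - 27951 = 2143 - 27951 = -25808$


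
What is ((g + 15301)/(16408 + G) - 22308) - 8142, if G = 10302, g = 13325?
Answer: -406645437/13355 ≈ -30449.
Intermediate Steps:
((g + 15301)/(16408 + G) - 22308) - 8142 = ((13325 + 15301)/(16408 + 10302) - 22308) - 8142 = (28626/26710 - 22308) - 8142 = (28626*(1/26710) - 22308) - 8142 = (14313/13355 - 22308) - 8142 = -297909027/13355 - 8142 = -406645437/13355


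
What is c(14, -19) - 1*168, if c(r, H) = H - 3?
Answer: -190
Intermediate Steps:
c(r, H) = -3 + H
c(14, -19) - 1*168 = (-3 - 19) - 1*168 = -22 - 168 = -190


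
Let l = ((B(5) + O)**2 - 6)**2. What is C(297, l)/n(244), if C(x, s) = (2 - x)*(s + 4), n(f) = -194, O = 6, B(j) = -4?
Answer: 1180/97 ≈ 12.165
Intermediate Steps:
l = 4 (l = ((-4 + 6)**2 - 6)**2 = (2**2 - 6)**2 = (4 - 6)**2 = (-2)**2 = 4)
C(x, s) = (2 - x)*(4 + s)
C(297, l)/n(244) = (8 - 4*297 + 2*4 - 1*4*297)/(-194) = (8 - 1188 + 8 - 1188)*(-1/194) = -2360*(-1/194) = 1180/97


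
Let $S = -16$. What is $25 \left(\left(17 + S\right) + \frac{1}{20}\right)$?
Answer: $\frac{105}{4} \approx 26.25$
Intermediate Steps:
$25 \left(\left(17 + S\right) + \frac{1}{20}\right) = 25 \left(\left(17 - 16\right) + \frac{1}{20}\right) = 25 \left(1 + \frac{1}{20}\right) = 25 \cdot \frac{21}{20} = \frac{105}{4}$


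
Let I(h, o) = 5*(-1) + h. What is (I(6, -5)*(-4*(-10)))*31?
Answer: 1240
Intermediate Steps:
I(h, o) = -5 + h
(I(6, -5)*(-4*(-10)))*31 = ((-5 + 6)*(-4*(-10)))*31 = (1*40)*31 = 40*31 = 1240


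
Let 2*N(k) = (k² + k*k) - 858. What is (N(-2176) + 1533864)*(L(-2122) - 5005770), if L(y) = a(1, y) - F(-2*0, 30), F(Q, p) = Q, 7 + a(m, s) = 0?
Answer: -31378267610347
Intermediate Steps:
a(m, s) = -7 (a(m, s) = -7 + 0 = -7)
L(y) = -7 (L(y) = -7 - (-2)*0 = -7 - 1*0 = -7 + 0 = -7)
N(k) = -429 + k² (N(k) = ((k² + k*k) - 858)/2 = ((k² + k²) - 858)/2 = (2*k² - 858)/2 = (-858 + 2*k²)/2 = -429 + k²)
(N(-2176) + 1533864)*(L(-2122) - 5005770) = ((-429 + (-2176)²) + 1533864)*(-7 - 5005770) = ((-429 + 4734976) + 1533864)*(-5005777) = (4734547 + 1533864)*(-5005777) = 6268411*(-5005777) = -31378267610347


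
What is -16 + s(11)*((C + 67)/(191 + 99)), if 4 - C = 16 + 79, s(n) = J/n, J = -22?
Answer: -2296/145 ≈ -15.834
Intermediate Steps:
s(n) = -22/n
C = -91 (C = 4 - (16 + 79) = 4 - 1*95 = 4 - 95 = -91)
-16 + s(11)*((C + 67)/(191 + 99)) = -16 + (-22/11)*((-91 + 67)/(191 + 99)) = -16 + (-22*1/11)*(-24/290) = -16 - (-48)/290 = -16 - 2*(-12/145) = -16 + 24/145 = -2296/145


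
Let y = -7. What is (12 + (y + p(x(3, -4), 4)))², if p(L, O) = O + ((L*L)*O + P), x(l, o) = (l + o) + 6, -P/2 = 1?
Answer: 11449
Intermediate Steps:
P = -2 (P = -2*1 = -2)
x(l, o) = 6 + l + o
p(L, O) = -2 + O + O*L² (p(L, O) = O + ((L*L)*O - 2) = O + (L²*O - 2) = O + (O*L² - 2) = O + (-2 + O*L²) = -2 + O + O*L²)
(12 + (y + p(x(3, -4), 4)))² = (12 + (-7 + (-2 + 4 + 4*(6 + 3 - 4)²)))² = (12 + (-7 + (-2 + 4 + 4*5²)))² = (12 + (-7 + (-2 + 4 + 4*25)))² = (12 + (-7 + (-2 + 4 + 100)))² = (12 + (-7 + 102))² = (12 + 95)² = 107² = 11449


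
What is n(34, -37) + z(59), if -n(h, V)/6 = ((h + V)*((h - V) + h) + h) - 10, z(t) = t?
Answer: 1805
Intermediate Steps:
n(h, V) = 60 - 6*h - 6*(V + h)*(-V + 2*h) (n(h, V) = -6*(((h + V)*((h - V) + h) + h) - 10) = -6*(((V + h)*(-V + 2*h) + h) - 10) = -6*((h + (V + h)*(-V + 2*h)) - 10) = -6*(-10 + h + (V + h)*(-V + 2*h)) = 60 - 6*h - 6*(V + h)*(-V + 2*h))
n(34, -37) + z(59) = (60 - 12*34² - 6*34 + 6*(-37)² - 6*(-37)*34) + 59 = (60 - 12*1156 - 204 + 6*1369 + 7548) + 59 = (60 - 13872 - 204 + 8214 + 7548) + 59 = 1746 + 59 = 1805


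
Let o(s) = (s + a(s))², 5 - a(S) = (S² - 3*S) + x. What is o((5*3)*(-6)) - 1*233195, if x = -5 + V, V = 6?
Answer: 71270741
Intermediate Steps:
x = 1 (x = -5 + 6 = 1)
a(S) = 4 - S² + 3*S (a(S) = 5 - ((S² - 3*S) + 1) = 5 - (1 + S² - 3*S) = 5 + (-1 - S² + 3*S) = 4 - S² + 3*S)
o(s) = (4 - s² + 4*s)² (o(s) = (s + (4 - s² + 3*s))² = (4 - s² + 4*s)²)
o((5*3)*(-6)) - 1*233195 = (4 - ((5*3)*(-6))² + 4*((5*3)*(-6)))² - 1*233195 = (4 - (15*(-6))² + 4*(15*(-6)))² - 233195 = (4 - 1*(-90)² + 4*(-90))² - 233195 = (4 - 1*8100 - 360)² - 233195 = (4 - 8100 - 360)² - 233195 = (-8456)² - 233195 = 71503936 - 233195 = 71270741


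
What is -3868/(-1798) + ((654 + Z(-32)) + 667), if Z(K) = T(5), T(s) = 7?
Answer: 1195806/899 ≈ 1330.2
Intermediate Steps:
Z(K) = 7
-3868/(-1798) + ((654 + Z(-32)) + 667) = -3868/(-1798) + ((654 + 7) + 667) = -3868*(-1/1798) + (661 + 667) = 1934/899 + 1328 = 1195806/899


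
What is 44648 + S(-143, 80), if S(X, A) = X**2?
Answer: 65097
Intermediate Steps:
44648 + S(-143, 80) = 44648 + (-143)**2 = 44648 + 20449 = 65097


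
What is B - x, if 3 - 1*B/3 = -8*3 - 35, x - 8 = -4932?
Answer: 5110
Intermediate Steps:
x = -4924 (x = 8 - 4932 = -4924)
B = 186 (B = 9 - 3*(-8*3 - 35) = 9 - 3*(-24 - 35) = 9 - 3*(-59) = 9 + 177 = 186)
B - x = 186 - 1*(-4924) = 186 + 4924 = 5110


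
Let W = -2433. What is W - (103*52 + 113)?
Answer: -7902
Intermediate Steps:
W - (103*52 + 113) = -2433 - (103*52 + 113) = -2433 - (5356 + 113) = -2433 - 1*5469 = -2433 - 5469 = -7902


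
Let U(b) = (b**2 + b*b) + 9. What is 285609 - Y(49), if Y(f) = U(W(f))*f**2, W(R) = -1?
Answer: 259198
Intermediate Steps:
U(b) = 9 + 2*b**2 (U(b) = (b**2 + b**2) + 9 = 2*b**2 + 9 = 9 + 2*b**2)
Y(f) = 11*f**2 (Y(f) = (9 + 2*(-1)**2)*f**2 = (9 + 2*1)*f**2 = (9 + 2)*f**2 = 11*f**2)
285609 - Y(49) = 285609 - 11*49**2 = 285609 - 11*2401 = 285609 - 1*26411 = 285609 - 26411 = 259198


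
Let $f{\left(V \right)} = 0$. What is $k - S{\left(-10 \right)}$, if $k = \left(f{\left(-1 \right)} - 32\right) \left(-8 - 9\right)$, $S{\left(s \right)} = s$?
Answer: $554$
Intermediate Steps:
$k = 544$ ($k = \left(0 - 32\right) \left(-8 - 9\right) = - 32 \left(-8 - 9\right) = \left(-32\right) \left(-17\right) = 544$)
$k - S{\left(-10 \right)} = 544 - -10 = 544 + 10 = 554$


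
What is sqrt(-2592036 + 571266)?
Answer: 3*I*sqrt(224530) ≈ 1421.5*I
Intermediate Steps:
sqrt(-2592036 + 571266) = sqrt(-2020770) = 3*I*sqrt(224530)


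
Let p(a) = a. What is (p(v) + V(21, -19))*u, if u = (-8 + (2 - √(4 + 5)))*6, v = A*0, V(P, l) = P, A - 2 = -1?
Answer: -1134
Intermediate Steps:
A = 1 (A = 2 - 1 = 1)
v = 0 (v = 1*0 = 0)
u = -54 (u = (-8 + (2 - √9))*6 = (-8 + (2 - 1*3))*6 = (-8 + (2 - 3))*6 = (-8 - 1)*6 = -9*6 = -54)
(p(v) + V(21, -19))*u = (0 + 21)*(-54) = 21*(-54) = -1134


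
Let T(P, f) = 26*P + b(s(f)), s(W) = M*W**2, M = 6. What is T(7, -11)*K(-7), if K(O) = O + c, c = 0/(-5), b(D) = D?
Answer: -6356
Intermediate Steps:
s(W) = 6*W**2
c = 0 (c = 0*(-1/5) = 0)
T(P, f) = 6*f**2 + 26*P (T(P, f) = 26*P + 6*f**2 = 6*f**2 + 26*P)
K(O) = O (K(O) = O + 0 = O)
T(7, -11)*K(-7) = (6*(-11)**2 + 26*7)*(-7) = (6*121 + 182)*(-7) = (726 + 182)*(-7) = 908*(-7) = -6356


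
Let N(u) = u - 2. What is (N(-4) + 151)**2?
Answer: 21025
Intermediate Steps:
N(u) = -2 + u
(N(-4) + 151)**2 = ((-2 - 4) + 151)**2 = (-6 + 151)**2 = 145**2 = 21025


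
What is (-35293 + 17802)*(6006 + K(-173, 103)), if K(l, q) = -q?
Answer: -103249373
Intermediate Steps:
(-35293 + 17802)*(6006 + K(-173, 103)) = (-35293 + 17802)*(6006 - 1*103) = -17491*(6006 - 103) = -17491*5903 = -103249373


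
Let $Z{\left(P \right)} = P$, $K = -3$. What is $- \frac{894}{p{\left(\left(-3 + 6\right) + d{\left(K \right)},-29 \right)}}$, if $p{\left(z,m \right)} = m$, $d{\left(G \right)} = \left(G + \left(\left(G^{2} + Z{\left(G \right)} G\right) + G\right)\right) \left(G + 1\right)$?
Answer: $\frac{894}{29} \approx 30.828$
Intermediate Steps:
$d{\left(G \right)} = \left(1 + G\right) \left(2 G + 2 G^{2}\right)$ ($d{\left(G \right)} = \left(G + \left(\left(G^{2} + G G\right) + G\right)\right) \left(G + 1\right) = \left(G + \left(\left(G^{2} + G^{2}\right) + G\right)\right) \left(1 + G\right) = \left(G + \left(2 G^{2} + G\right)\right) \left(1 + G\right) = \left(G + \left(G + 2 G^{2}\right)\right) \left(1 + G\right) = \left(2 G + 2 G^{2}\right) \left(1 + G\right) = \left(1 + G\right) \left(2 G + 2 G^{2}\right)$)
$- \frac{894}{p{\left(\left(-3 + 6\right) + d{\left(K \right)},-29 \right)}} = - \frac{894}{-29} = \left(-894\right) \left(- \frac{1}{29}\right) = \frac{894}{29}$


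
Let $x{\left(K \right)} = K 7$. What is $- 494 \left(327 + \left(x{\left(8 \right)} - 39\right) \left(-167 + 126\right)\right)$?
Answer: $182780$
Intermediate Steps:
$x{\left(K \right)} = 7 K$
$- 494 \left(327 + \left(x{\left(8 \right)} - 39\right) \left(-167 + 126\right)\right) = - 494 \left(327 + \left(7 \cdot 8 - 39\right) \left(-167 + 126\right)\right) = - 494 \left(327 + \left(56 - 39\right) \left(-41\right)\right) = - 494 \left(327 + 17 \left(-41\right)\right) = - 494 \left(327 - 697\right) = \left(-494\right) \left(-370\right) = 182780$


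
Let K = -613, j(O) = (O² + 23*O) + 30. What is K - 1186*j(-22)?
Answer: -10101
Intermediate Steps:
j(O) = 30 + O² + 23*O
K - 1186*j(-22) = -613 - 1186*(30 + (-22)² + 23*(-22)) = -613 - 1186*(30 + 484 - 506) = -613 - 1186*8 = -613 - 9488 = -10101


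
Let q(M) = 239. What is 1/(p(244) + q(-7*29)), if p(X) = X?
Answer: 1/483 ≈ 0.0020704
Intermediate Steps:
1/(p(244) + q(-7*29)) = 1/(244 + 239) = 1/483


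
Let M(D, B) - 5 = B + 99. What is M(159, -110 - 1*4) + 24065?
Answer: 24055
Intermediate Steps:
M(D, B) = 104 + B (M(D, B) = 5 + (B + 99) = 5 + (99 + B) = 104 + B)
M(159, -110 - 1*4) + 24065 = (104 + (-110 - 1*4)) + 24065 = (104 + (-110 - 4)) + 24065 = (104 - 114) + 24065 = -10 + 24065 = 24055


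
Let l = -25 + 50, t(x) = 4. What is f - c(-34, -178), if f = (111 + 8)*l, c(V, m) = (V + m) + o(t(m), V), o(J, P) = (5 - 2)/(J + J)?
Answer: 25493/8 ≈ 3186.6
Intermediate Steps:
o(J, P) = 3/(2*J) (o(J, P) = 3/((2*J)) = 3*(1/(2*J)) = 3/(2*J))
l = 25
c(V, m) = 3/8 + V + m (c(V, m) = (V + m) + (3/2)/4 = (V + m) + (3/2)*(¼) = (V + m) + 3/8 = 3/8 + V + m)
f = 2975 (f = (111 + 8)*25 = 119*25 = 2975)
f - c(-34, -178) = 2975 - (3/8 - 34 - 178) = 2975 - 1*(-1693/8) = 2975 + 1693/8 = 25493/8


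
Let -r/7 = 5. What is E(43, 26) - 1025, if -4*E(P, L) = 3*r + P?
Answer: -2019/2 ≈ -1009.5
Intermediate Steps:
r = -35 (r = -7*5 = -35)
E(P, L) = 105/4 - P/4 (E(P, L) = -(3*(-35) + P)/4 = -(-105 + P)/4 = 105/4 - P/4)
E(43, 26) - 1025 = (105/4 - 1/4*43) - 1025 = (105/4 - 43/4) - 1025 = 31/2 - 1025 = -2019/2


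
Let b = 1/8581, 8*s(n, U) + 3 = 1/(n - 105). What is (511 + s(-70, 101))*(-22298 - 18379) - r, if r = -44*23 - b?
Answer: -17822438441167/858100 ≈ -2.0770e+7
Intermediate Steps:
s(n, U) = -3/8 + 1/(8*(-105 + n)) (s(n, U) = -3/8 + 1/(8*(n - 105)) = -3/8 + 1/(8*(-105 + n)))
b = 1/8581 ≈ 0.00011654
r = -8683973/8581 (r = -44*23 - 1*1/8581 = -1012 - 1/8581 = -8683973/8581 ≈ -1012.0)
(511 + s(-70, 101))*(-22298 - 18379) - r = (511 + (316 - 3*(-70))/(8*(-105 - 70)))*(-22298 - 18379) - 1*(-8683973/8581) = (511 + (1/8)*(316 + 210)/(-175))*(-40677) + 8683973/8581 = (511 + (1/8)*(-1/175)*526)*(-40677) + 8683973/8581 = (511 - 263/700)*(-40677) + 8683973/8581 = (357437/700)*(-40677) + 8683973/8581 = -2077066407/100 + 8683973/8581 = -17822438441167/858100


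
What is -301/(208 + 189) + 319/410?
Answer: 3233/162770 ≈ 0.019862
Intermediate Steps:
-301/(208 + 189) + 319/410 = -301/397 + 319*(1/410) = -301*1/397 + 319/410 = -301/397 + 319/410 = 3233/162770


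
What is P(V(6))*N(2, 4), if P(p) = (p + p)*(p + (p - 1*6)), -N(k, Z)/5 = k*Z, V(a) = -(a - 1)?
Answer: -6400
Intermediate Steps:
V(a) = 1 - a (V(a) = -(-1 + a) = 1 - a)
N(k, Z) = -5*Z*k (N(k, Z) = -5*k*Z = -5*Z*k)
P(p) = 2*p*(-6 + 2*p) (P(p) = (2*p)*(p + (p - 6)) = (2*p)*(p + (-6 + p)) = (2*p)*(-6 + 2*p) = 2*p*(-6 + 2*p))
P(V(6))*N(2, 4) = (4*(1 - 1*6)*(-3 + (1 - 1*6)))*(-5*4*2) = (4*(1 - 6)*(-3 + (1 - 6)))*(-40) = (4*(-5)*(-3 - 5))*(-40) = (4*(-5)*(-8))*(-40) = 160*(-40) = -6400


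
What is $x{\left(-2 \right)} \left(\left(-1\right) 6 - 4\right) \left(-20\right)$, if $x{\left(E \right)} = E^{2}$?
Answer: $800$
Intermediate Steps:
$x{\left(-2 \right)} \left(\left(-1\right) 6 - 4\right) \left(-20\right) = \left(-2\right)^{2} \left(\left(-1\right) 6 - 4\right) \left(-20\right) = 4 \left(-6 - 4\right) \left(-20\right) = 4 \left(-10\right) \left(-20\right) = \left(-40\right) \left(-20\right) = 800$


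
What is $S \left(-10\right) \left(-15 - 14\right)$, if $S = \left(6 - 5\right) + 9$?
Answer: $2900$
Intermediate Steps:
$S = 10$ ($S = 1 + 9 = 10$)
$S \left(-10\right) \left(-15 - 14\right) = 10 \left(-10\right) \left(-15 - 14\right) = \left(-100\right) \left(-29\right) = 2900$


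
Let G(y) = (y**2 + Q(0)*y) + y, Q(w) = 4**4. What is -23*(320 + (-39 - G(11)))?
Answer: 61341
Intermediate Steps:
Q(w) = 256
G(y) = y**2 + 257*y (G(y) = (y**2 + 256*y) + y = y**2 + 257*y)
-23*(320 + (-39 - G(11))) = -23*(320 + (-39 - 11*(257 + 11))) = -23*(320 + (-39 - 11*268)) = -23*(320 + (-39 - 1*2948)) = -23*(320 + (-39 - 2948)) = -23*(320 - 2987) = -23*(-2667) = 61341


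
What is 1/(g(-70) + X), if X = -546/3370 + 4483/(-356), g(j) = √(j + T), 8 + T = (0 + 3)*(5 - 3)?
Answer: -4589554653980/84446364399049 - 2158992117600*I*√2/84446364399049 ≈ -0.054349 - 0.036156*I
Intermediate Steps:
T = -2 (T = -8 + (0 + 3)*(5 - 3) = -8 + 3*2 = -8 + 6 = -2)
g(j) = √(-2 + j) (g(j) = √(j - 2) = √(-2 + j))
X = -7651043/599860 (X = -546*1/3370 + 4483*(-1/356) = -273/1685 - 4483/356 = -7651043/599860 ≈ -12.755)
1/(g(-70) + X) = 1/(√(-2 - 70) - 7651043/599860) = 1/(√(-72) - 7651043/599860) = 1/(6*I*√2 - 7651043/599860) = 1/(-7651043/599860 + 6*I*√2)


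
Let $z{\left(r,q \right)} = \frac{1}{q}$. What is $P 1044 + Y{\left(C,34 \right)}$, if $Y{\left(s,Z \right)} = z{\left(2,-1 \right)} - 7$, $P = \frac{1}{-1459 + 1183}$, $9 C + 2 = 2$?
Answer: $- \frac{271}{23} \approx -11.783$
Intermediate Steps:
$C = 0$ ($C = - \frac{2}{9} + \frac{1}{9} \cdot 2 = - \frac{2}{9} + \frac{2}{9} = 0$)
$P = - \frac{1}{276}$ ($P = \frac{1}{-276} = - \frac{1}{276} \approx -0.0036232$)
$Y{\left(s,Z \right)} = -8$ ($Y{\left(s,Z \right)} = \frac{1}{-1} - 7 = -1 - 7 = -8$)
$P 1044 + Y{\left(C,34 \right)} = \left(- \frac{1}{276}\right) 1044 - 8 = - \frac{87}{23} - 8 = - \frac{271}{23}$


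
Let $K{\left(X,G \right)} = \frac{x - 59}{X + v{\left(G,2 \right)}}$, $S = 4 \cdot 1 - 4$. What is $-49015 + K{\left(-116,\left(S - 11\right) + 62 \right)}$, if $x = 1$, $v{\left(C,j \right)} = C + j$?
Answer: $- \frac{3087887}{63} \approx -49014.0$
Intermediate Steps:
$S = 0$ ($S = 4 - 4 = 0$)
$K{\left(X,G \right)} = - \frac{58}{2 + G + X}$ ($K{\left(X,G \right)} = \frac{1 - 59}{X + \left(G + 2\right)} = - \frac{58}{X + \left(2 + G\right)} = - \frac{58}{2 + G + X}$)
$-49015 + K{\left(-116,\left(S - 11\right) + 62 \right)} = -49015 - \frac{58}{2 + \left(\left(0 - 11\right) + 62\right) - 116} = -49015 - \frac{58}{2 + \left(-11 + 62\right) - 116} = -49015 - \frac{58}{2 + 51 - 116} = -49015 - \frac{58}{-63} = -49015 - - \frac{58}{63} = -49015 + \frac{58}{63} = - \frac{3087887}{63}$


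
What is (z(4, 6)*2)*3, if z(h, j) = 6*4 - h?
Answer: 120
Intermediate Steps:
z(h, j) = 24 - h
(z(4, 6)*2)*3 = ((24 - 1*4)*2)*3 = ((24 - 4)*2)*3 = (20*2)*3 = 40*3 = 120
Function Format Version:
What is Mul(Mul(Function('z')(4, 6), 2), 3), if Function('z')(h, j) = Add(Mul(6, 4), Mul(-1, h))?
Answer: 120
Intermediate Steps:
Function('z')(h, j) = Add(24, Mul(-1, h))
Mul(Mul(Function('z')(4, 6), 2), 3) = Mul(Mul(Add(24, Mul(-1, 4)), 2), 3) = Mul(Mul(Add(24, -4), 2), 3) = Mul(Mul(20, 2), 3) = Mul(40, 3) = 120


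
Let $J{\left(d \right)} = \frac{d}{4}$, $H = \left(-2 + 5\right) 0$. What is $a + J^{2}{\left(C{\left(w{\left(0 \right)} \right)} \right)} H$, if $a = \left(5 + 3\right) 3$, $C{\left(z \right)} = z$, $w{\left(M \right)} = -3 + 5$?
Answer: $24$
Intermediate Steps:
$w{\left(M \right)} = 2$
$H = 0$ ($H = 3 \cdot 0 = 0$)
$a = 24$ ($a = 8 \cdot 3 = 24$)
$J{\left(d \right)} = \frac{d}{4}$ ($J{\left(d \right)} = d \frac{1}{4} = \frac{d}{4}$)
$a + J^{2}{\left(C{\left(w{\left(0 \right)} \right)} \right)} H = 24 + \left(\frac{1}{4} \cdot 2\right)^{2} \cdot 0 = 24 + \left(\frac{1}{2}\right)^{2} \cdot 0 = 24 + \frac{1}{4} \cdot 0 = 24 + 0 = 24$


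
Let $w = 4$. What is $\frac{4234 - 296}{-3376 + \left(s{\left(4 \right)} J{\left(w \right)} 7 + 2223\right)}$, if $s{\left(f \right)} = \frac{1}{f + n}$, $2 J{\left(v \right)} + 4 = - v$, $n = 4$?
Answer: $- \frac{7876}{2313} \approx -3.4051$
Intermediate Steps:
$J{\left(v \right)} = -2 - \frac{v}{2}$ ($J{\left(v \right)} = -2 + \frac{\left(-1\right) v}{2} = -2 - \frac{v}{2}$)
$s{\left(f \right)} = \frac{1}{4 + f}$ ($s{\left(f \right)} = \frac{1}{f + 4} = \frac{1}{4 + f}$)
$\frac{4234 - 296}{-3376 + \left(s{\left(4 \right)} J{\left(w \right)} 7 + 2223\right)} = \frac{4234 - 296}{-3376 + \left(\frac{-2 - 2}{4 + 4} \cdot 7 + 2223\right)} = \frac{3938}{-3376 + \left(\frac{-2 - 2}{8} \cdot 7 + 2223\right)} = \frac{3938}{-3376 + \left(\frac{1}{8} \left(-4\right) 7 + 2223\right)} = \frac{3938}{-3376 + \left(\left(- \frac{1}{2}\right) 7 + 2223\right)} = \frac{3938}{-3376 + \left(- \frac{7}{2} + 2223\right)} = \frac{3938}{-3376 + \frac{4439}{2}} = \frac{3938}{- \frac{2313}{2}} = 3938 \left(- \frac{2}{2313}\right) = - \frac{7876}{2313}$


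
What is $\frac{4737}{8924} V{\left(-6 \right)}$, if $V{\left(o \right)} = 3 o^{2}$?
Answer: $\frac{127899}{2231} \approx 57.328$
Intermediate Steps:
$\frac{4737}{8924} V{\left(-6 \right)} = \frac{4737}{8924} \cdot 3 \left(-6\right)^{2} = 4737 \cdot \frac{1}{8924} \cdot 3 \cdot 36 = \frac{4737}{8924} \cdot 108 = \frac{127899}{2231}$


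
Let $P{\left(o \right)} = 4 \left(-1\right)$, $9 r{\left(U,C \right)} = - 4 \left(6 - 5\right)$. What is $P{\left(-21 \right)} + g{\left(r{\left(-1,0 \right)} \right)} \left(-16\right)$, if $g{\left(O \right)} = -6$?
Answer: $92$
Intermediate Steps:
$r{\left(U,C \right)} = - \frac{4}{9}$ ($r{\left(U,C \right)} = \frac{\left(-4\right) \left(6 - 5\right)}{9} = \frac{\left(-4\right) 1}{9} = \frac{1}{9} \left(-4\right) = - \frac{4}{9}$)
$P{\left(o \right)} = -4$
$P{\left(-21 \right)} + g{\left(r{\left(-1,0 \right)} \right)} \left(-16\right) = -4 - -96 = -4 + 96 = 92$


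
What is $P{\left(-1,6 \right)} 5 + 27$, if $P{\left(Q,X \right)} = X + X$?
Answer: $87$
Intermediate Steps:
$P{\left(Q,X \right)} = 2 X$
$P{\left(-1,6 \right)} 5 + 27 = 2 \cdot 6 \cdot 5 + 27 = 12 \cdot 5 + 27 = 60 + 27 = 87$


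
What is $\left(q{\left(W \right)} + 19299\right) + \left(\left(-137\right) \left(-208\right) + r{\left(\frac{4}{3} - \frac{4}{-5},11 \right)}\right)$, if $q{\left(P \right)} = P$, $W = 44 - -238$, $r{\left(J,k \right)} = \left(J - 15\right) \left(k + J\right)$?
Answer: $\frac{10779304}{225} \approx 47908.0$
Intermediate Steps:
$r{\left(J,k \right)} = \left(-15 + J\right) \left(J + k\right)$
$W = 282$ ($W = 44 + 238 = 282$)
$\left(q{\left(W \right)} + 19299\right) + \left(\left(-137\right) \left(-208\right) + r{\left(\frac{4}{3} - \frac{4}{-5},11 \right)}\right) = \left(282 + 19299\right) - \left(-28331 - \left(\frac{4}{3} - \frac{4}{-5}\right)^{2} + 15 \left(\frac{4}{3} - \frac{4}{-5}\right) - \left(\frac{4}{3} - \frac{4}{-5}\right) 11\right) = 19581 - \left(-28331 - \left(4 \cdot \frac{1}{3} - - \frac{4}{5}\right)^{2} + 15 \left(4 \cdot \frac{1}{3} - - \frac{4}{5}\right) - \left(4 \cdot \frac{1}{3} - - \frac{4}{5}\right) 11\right) = 19581 - \left(-28331 - \left(\frac{4}{3} + \frac{4}{5}\right)^{2} + 15 \left(\frac{4}{3} + \frac{4}{5}\right) - \left(\frac{4}{3} + \frac{4}{5}\right) 11\right) = 19581 + \left(28496 + \left(\left(\frac{32}{15}\right)^{2} - 32 - 165 + \frac{32}{15} \cdot 11\right)\right) = 19581 + \left(28496 + \left(\frac{1024}{225} - 32 - 165 + \frac{352}{15}\right)\right) = 19581 + \left(28496 - \frac{38021}{225}\right) = 19581 + \frac{6373579}{225} = \frac{10779304}{225}$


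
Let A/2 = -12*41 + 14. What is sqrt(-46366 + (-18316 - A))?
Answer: I*sqrt(63726) ≈ 252.44*I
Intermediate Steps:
A = -956 (A = 2*(-12*41 + 14) = 2*(-492 + 14) = 2*(-478) = -956)
sqrt(-46366 + (-18316 - A)) = sqrt(-46366 + (-18316 - 1*(-956))) = sqrt(-46366 + (-18316 + 956)) = sqrt(-46366 - 17360) = sqrt(-63726) = I*sqrt(63726)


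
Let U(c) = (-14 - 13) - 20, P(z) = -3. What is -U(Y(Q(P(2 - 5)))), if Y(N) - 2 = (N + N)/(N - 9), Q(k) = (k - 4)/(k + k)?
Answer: 47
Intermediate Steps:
Q(k) = (-4 + k)/(2*k) (Q(k) = (-4 + k)/((2*k)) = (-4 + k)*(1/(2*k)) = (-4 + k)/(2*k))
Y(N) = 2 + 2*N/(-9 + N) (Y(N) = 2 + (N + N)/(N - 9) = 2 + (2*N)/(-9 + N) = 2 + 2*N/(-9 + N))
U(c) = -47 (U(c) = -27 - 20 = -47)
-U(Y(Q(P(2 - 5)))) = -1*(-47) = 47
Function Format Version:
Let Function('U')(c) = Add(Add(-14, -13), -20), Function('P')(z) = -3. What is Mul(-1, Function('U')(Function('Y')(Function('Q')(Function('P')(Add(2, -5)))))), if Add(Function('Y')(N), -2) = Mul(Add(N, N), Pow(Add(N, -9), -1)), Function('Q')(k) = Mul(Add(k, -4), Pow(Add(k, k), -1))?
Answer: 47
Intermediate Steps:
Function('Q')(k) = Mul(Rational(1, 2), Pow(k, -1), Add(-4, k)) (Function('Q')(k) = Mul(Add(-4, k), Pow(Mul(2, k), -1)) = Mul(Add(-4, k), Mul(Rational(1, 2), Pow(k, -1))) = Mul(Rational(1, 2), Pow(k, -1), Add(-4, k)))
Function('Y')(N) = Add(2, Mul(2, N, Pow(Add(-9, N), -1))) (Function('Y')(N) = Add(2, Mul(Add(N, N), Pow(Add(N, -9), -1))) = Add(2, Mul(Mul(2, N), Pow(Add(-9, N), -1))) = Add(2, Mul(2, N, Pow(Add(-9, N), -1))))
Function('U')(c) = -47 (Function('U')(c) = Add(-27, -20) = -47)
Mul(-1, Function('U')(Function('Y')(Function('Q')(Function('P')(Add(2, -5)))))) = Mul(-1, -47) = 47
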